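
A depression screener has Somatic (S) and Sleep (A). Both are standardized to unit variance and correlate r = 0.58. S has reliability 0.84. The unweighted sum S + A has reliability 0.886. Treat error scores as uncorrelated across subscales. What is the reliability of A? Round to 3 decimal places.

Var(S+A) = 2 + 2·0.58 = 3.160.
True-score variance = ρ_S + ρ_A + 2·0.58, so 0.886 = (0.84 + ρ_A + 1.16) / 3.160.
ρ_A = 0.886·3.160 − 0.84 − 1.16 = 0.800.

0.800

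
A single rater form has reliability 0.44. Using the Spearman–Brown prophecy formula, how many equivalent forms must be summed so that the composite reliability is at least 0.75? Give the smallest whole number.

k ≥ ρ*(1−ρ₁)/(ρ₁(1−ρ*)) = 0.75·0.56 / (0.44·0.25) = 3.818.
Smallest integer k = 4.

4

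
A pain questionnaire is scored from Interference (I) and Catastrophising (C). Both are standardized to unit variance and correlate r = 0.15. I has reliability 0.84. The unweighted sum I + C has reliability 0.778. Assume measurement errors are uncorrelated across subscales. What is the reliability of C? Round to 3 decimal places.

Var(I+C) = 2 + 2·0.15 = 2.300.
True-score variance = ρ_I + ρ_C + 2·0.15, so 0.778 = (0.84 + ρ_C + 0.30) / 2.300.
ρ_C = 0.778·2.300 − 0.84 − 0.30 = 0.649.

0.649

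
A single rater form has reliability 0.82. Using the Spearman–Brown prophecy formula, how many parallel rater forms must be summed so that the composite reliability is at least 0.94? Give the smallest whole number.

4

k ≥ ρ*(1−ρ₁)/(ρ₁(1−ρ*)) = 0.94·0.18 / (0.82·0.06) = 3.439.
Smallest integer k = 4.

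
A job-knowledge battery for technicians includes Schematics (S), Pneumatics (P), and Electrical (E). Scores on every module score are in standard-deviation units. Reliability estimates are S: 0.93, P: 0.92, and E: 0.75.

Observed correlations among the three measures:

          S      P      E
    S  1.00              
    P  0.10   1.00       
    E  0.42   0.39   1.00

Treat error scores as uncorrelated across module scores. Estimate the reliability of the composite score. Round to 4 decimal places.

Var(S+P+E) = 3 + 2·[0.10 + 0.42 + 0.39] = 3 + 1.82 = 4.82.
Under uncorrelated errors the observed covariances equal the true-score covariances, so only the own-variance terms attenuate.
True-score variance = [0.93 + 0.92 + 0.75] + 1.82 = 2.6 + 1.82 = 4.42.
Reliability = 4.42 / 4.82 = 0.9170.

0.9170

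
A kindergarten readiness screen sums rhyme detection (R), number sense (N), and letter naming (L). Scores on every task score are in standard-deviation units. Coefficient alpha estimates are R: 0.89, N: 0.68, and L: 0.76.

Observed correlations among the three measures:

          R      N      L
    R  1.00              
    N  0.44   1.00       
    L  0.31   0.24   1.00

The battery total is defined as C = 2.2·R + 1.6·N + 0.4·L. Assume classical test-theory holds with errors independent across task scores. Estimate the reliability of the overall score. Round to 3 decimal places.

Var(C) = 2.2² + 1.6² + 0.4² + 2·[3.52·0.44 + 0.88·0.31 + 0.64·0.24] = 7.56 + 3.9504 = 11.5104.
Under uncorrelated errors the observed covariances equal the true-score covariances, so only the own-variance terms attenuate.
True-score variance = [2.2²·0.89 + 1.6²·0.68 + 0.4²·0.76] + 3.9504 = 6.17 + 3.9504 = 10.1204.
Reliability = 10.1204 / 11.5104 = 0.879.

0.879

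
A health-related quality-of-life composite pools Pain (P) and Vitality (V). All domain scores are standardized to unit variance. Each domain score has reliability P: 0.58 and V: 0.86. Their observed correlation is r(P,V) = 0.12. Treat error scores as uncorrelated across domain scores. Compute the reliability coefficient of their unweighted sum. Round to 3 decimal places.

0.750

Var(P+V) = 2 + 2·[0.12] = 2 + 0.24 = 2.24.
Under uncorrelated errors the observed covariances equal the true-score covariances, so only the own-variance terms attenuate.
True-score variance = [0.58 + 0.86] + 0.24 = 1.44 + 0.24 = 1.68.
Reliability = 1.68 / 2.24 = 0.750.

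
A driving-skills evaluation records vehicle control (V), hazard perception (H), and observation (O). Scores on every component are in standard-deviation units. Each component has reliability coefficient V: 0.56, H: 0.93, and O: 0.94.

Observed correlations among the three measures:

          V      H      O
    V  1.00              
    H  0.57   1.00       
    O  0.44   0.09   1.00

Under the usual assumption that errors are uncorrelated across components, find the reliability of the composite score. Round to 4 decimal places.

Var(V+H+O) = 3 + 2·[0.57 + 0.44 + 0.09] = 3 + 2.2 = 5.2.
With uncorrelated errors the cross-covariances are all true-score covariance, so they carry over unchanged; only the diagonal terms shrink to ρᵢσᵢ².
True-score variance = [0.56 + 0.93 + 0.94] + 2.2 = 2.43 + 2.2 = 4.63.
Reliability = 4.63 / 5.2 = 0.8904.

0.8904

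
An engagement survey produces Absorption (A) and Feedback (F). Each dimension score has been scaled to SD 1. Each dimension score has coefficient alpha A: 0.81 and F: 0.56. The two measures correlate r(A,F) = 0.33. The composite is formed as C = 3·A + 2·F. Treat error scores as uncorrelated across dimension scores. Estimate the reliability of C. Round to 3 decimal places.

0.795

Var(C) = 3² + 2² + 2·[6·0.33] = 13 + 3.96 = 16.96.
With uncorrelated errors the cross-covariances are all true-score covariance, so they carry over unchanged; only the diagonal terms shrink to ρᵢσᵢ².
True-score variance = [3²·0.81 + 2²·0.56] + 3.96 = 9.53 + 3.96 = 13.49.
Reliability = 13.49 / 16.96 = 0.795.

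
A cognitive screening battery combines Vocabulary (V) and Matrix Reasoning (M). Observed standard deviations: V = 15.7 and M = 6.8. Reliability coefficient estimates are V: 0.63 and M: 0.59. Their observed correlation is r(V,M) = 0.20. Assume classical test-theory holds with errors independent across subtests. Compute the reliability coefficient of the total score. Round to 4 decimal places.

0.6716

Var(V+M) = 15.7² + 6.8² + 2·[15.7·6.8·0.20] = 292.73 + 42.704 = 335.434.
Under uncorrelated errors the observed covariances equal the true-score covariances, so only the own-variance terms attenuate.
True-score variance = [15.7²·0.63 + 6.8²·0.59] + 42.704 = 182.57 + 42.704 = 225.274.
Reliability = 225.274 / 335.434 = 0.6716.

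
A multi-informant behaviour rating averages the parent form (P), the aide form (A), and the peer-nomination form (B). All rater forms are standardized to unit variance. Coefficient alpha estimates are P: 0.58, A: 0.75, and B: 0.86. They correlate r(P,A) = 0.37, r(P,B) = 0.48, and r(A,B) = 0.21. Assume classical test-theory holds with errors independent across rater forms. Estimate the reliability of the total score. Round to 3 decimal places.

0.842

Var(P+A+B) = 3 + 2·[0.37 + 0.48 + 0.21] = 3 + 2.12 = 5.12.
With uncorrelated errors the cross-covariances are all true-score covariance, so they carry over unchanged; only the diagonal terms shrink to ρᵢσᵢ².
True-score variance = [0.58 + 0.75 + 0.86] + 2.12 = 2.19 + 2.12 = 4.31.
Reliability = 4.31 / 5.12 = 0.842.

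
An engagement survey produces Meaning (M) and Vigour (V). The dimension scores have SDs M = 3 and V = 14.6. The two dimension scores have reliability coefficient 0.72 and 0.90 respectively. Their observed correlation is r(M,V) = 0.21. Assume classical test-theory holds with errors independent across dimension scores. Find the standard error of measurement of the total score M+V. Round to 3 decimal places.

Var(total) = 222.16 + 18.396 = 240.556.
True-score variance = 198.324 + 18.396 = 216.72, so reliability = 0.9009.
Error variance = 240.556 − 216.72 = 23.836; SEM = √23.836 = 4.882.

4.882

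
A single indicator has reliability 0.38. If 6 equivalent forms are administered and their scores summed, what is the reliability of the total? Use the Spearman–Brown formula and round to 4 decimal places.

ρ_k = kρ / (1 + (k−1)ρ) = 6·0.38 / (1 + 5·0.38) = 2.280 / 2.900 = 0.7862.

0.7862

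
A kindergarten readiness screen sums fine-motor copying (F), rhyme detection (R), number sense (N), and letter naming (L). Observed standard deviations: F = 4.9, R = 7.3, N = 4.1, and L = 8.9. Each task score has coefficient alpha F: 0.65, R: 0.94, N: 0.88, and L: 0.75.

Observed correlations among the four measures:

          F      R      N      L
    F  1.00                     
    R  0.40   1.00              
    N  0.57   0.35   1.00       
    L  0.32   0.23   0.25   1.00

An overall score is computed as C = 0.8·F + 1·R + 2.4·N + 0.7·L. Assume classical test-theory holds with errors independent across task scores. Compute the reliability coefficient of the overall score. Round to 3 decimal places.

0.923

Var(C) = 0.8²·4.9² + 7.3² + 2.4²·4.1² + 0.7²·8.9² + 2·[0.8·4.9·7.3·0.40 + 1.92·4.9·4.1·0.57 + 0.56·4.9·8.9·0.32 + 2.4·7.3·4.1·0.35 + 0.7·7.3·8.9·0.23 + 1.68·4.1·8.9·0.25] = 204.295 + 184.35 = 388.645.
With uncorrelated errors the cross-covariances are all true-score covariance, so they carry over unchanged; only the diagonal terms shrink to ρᵢσᵢ².
True-score variance = [0.8²·4.9²·0.65 + 7.3²·0.94 + 2.4²·4.1²·0.88 + 0.7²·8.9²·0.75] + 184.35 = 174.397 + 184.35 = 358.747.
Reliability = 358.747 / 388.645 = 0.923.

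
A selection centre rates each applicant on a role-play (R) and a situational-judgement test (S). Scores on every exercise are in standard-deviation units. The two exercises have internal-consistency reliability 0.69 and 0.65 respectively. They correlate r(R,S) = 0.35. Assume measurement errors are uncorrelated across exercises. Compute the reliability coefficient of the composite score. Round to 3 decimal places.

0.756

Var(R+S) = 2 + 2·[0.35] = 2 + 0.7 = 2.7.
With uncorrelated errors the cross-covariances are all true-score covariance, so they carry over unchanged; only the diagonal terms shrink to ρᵢσᵢ².
True-score variance = [0.69 + 0.65] + 0.7 = 1.34 + 0.7 = 2.04.
Reliability = 2.04 / 2.7 = 0.756.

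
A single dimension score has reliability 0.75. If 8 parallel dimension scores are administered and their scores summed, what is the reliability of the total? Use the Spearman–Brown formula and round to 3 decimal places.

ρ_k = kρ / (1 + (k−1)ρ) = 8·0.75 / (1 + 7·0.75) = 6.000 / 6.250 = 0.960.

0.960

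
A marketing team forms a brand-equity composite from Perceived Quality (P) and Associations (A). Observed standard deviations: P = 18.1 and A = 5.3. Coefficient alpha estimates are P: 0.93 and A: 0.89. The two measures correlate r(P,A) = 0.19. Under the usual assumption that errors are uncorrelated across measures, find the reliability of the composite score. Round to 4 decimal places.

0.9336

Var(P+A) = 18.1² + 5.3² + 2·[18.1·5.3·0.19] = 355.7 + 36.4534 = 392.153.
Because errors are independent across components, Cov(Tᵢ,Tⱼ) = Cov(Xᵢ,Xⱼ); the off-diagonal part of the true-score variance is the same as above.
True-score variance = [18.1²·0.93 + 5.3²·0.89] + 36.4534 = 329.677 + 36.4534 = 366.131.
Reliability = 366.131 / 392.153 = 0.9336.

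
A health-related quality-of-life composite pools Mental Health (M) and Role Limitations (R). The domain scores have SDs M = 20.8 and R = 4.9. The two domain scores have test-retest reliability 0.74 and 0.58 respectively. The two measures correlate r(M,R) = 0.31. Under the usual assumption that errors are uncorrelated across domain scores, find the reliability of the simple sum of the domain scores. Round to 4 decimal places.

0.7642

Var(M+R) = 20.8² + 4.9² + 2·[20.8·4.9·0.31] = 456.65 + 63.1904 = 519.84.
Because errors are independent across components, Cov(Tᵢ,Tⱼ) = Cov(Xᵢ,Xⱼ); the off-diagonal part of the true-score variance is the same as above.
True-score variance = [20.8²·0.74 + 4.9²·0.58] + 63.1904 = 334.079 + 63.1904 = 397.27.
Reliability = 397.27 / 519.84 = 0.7642.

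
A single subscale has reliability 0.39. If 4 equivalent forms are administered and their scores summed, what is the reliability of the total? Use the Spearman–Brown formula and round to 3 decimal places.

ρ_k = kρ / (1 + (k−1)ρ) = 4·0.39 / (1 + 3·0.39) = 1.560 / 2.170 = 0.719.

0.719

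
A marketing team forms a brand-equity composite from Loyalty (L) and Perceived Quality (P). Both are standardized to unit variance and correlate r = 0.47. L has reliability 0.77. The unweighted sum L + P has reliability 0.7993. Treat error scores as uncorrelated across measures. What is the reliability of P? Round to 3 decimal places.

Var(L+P) = 2 + 2·0.47 = 2.940.
True-score variance = ρ_L + ρ_P + 2·0.47, so 0.7993 = (0.77 + ρ_P + 0.94) / 2.940.
ρ_P = 0.7993·2.940 − 0.77 − 0.94 = 0.640.

0.640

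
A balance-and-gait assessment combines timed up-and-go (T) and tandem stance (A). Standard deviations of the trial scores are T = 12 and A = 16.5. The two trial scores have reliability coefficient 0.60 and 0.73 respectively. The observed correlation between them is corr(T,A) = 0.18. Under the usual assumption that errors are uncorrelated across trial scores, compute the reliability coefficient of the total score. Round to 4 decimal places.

0.7311

Var(T+A) = 12² + 16.5² + 2·[12·16.5·0.18] = 416.25 + 71.28 = 487.53.
Because errors are independent across components, Cov(Tᵢ,Tⱼ) = Cov(Xᵢ,Xⱼ); the off-diagonal part of the true-score variance is the same as above.
True-score variance = [12²·0.60 + 16.5²·0.73] + 71.28 = 285.142 + 71.28 = 356.423.
Reliability = 356.423 / 487.53 = 0.7311.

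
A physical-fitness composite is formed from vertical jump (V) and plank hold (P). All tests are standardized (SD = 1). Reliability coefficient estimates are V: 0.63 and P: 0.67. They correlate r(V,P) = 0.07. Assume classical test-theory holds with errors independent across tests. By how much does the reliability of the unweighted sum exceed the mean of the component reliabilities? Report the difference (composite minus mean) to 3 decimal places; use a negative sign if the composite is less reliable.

Var(sum) = 2 + 0.14 = 2.14; true-score variance = 1.3 + 0.14 = 1.44; composite reliability = 0.6729.
Mean component reliability = 0.6500.
Difference = 0.6729 − 0.6500 = 0.023.

0.023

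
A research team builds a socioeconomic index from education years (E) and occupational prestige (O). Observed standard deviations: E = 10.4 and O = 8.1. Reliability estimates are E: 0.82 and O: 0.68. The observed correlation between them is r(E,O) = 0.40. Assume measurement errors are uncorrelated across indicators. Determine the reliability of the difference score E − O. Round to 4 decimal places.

Var(E−O) = 10.4² + 8.1² − 2·10.4·8.1·0.40 = 173.77 − 67.392 = 106.378.
With uncorrelated errors the cross-covariances are all true-score covariance, so they carry over unchanged; only the diagonal terms shrink to ρᵢσᵢ².
True-score variance = [10.4²·0.82 + 8.1²·0.68] − 67.392 = 133.306 − 67.392 = 65.914.
Reliability = 65.914 / 106.378 = 0.6196.

0.6196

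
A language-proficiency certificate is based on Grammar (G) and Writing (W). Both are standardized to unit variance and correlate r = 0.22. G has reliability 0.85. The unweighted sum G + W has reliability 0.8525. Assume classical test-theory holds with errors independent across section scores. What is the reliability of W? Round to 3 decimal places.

Var(G+W) = 2 + 2·0.22 = 2.440.
True-score variance = ρ_G + ρ_W + 2·0.22, so 0.8525 = (0.85 + ρ_W + 0.44) / 2.440.
ρ_W = 0.8525·2.440 − 0.85 − 0.44 = 0.790.

0.790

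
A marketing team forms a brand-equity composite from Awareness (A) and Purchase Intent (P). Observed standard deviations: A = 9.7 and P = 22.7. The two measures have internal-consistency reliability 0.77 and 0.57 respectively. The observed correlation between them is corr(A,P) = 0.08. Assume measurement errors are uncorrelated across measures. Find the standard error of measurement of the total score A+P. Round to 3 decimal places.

Var(total) = 609.38 + 35.2304 = 644.61.
True-score variance = 366.165 + 35.2304 = 401.395, so reliability = 0.6227.
Error variance = 644.61 − 401.395 = 243.215; SEM = √243.215 = 15.595.

15.595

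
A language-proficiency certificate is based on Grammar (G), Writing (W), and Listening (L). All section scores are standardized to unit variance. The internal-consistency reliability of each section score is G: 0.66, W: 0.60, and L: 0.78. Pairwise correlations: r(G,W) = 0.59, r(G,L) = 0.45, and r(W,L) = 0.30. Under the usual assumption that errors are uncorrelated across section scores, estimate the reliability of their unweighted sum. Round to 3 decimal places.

Var(G+W+L) = 3 + 2·[0.59 + 0.45 + 0.30] = 3 + 2.68 = 5.68.
With uncorrelated errors the cross-covariances are all true-score covariance, so they carry over unchanged; only the diagonal terms shrink to ρᵢσᵢ².
True-score variance = [0.66 + 0.60 + 0.78] + 2.68 = 2.04 + 2.68 = 4.72.
Reliability = 4.72 / 5.68 = 0.831.

0.831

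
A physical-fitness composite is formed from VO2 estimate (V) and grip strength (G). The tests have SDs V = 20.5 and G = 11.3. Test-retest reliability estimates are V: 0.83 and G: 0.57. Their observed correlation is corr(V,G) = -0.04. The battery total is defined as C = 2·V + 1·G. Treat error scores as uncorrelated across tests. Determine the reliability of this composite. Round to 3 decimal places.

Var(C) = 2²·20.5² + 11.3² + 2·[2·20.5·11.3·(-0.04)] = 1808.69 − 37.064 = 1771.63.
With uncorrelated errors the cross-covariances are all true-score covariance, so they carry over unchanged; only the diagonal terms shrink to ρᵢσᵢ².
True-score variance = [2²·20.5²·0.83 + 11.3²·0.57] − 37.064 = 1468.01 − 37.064 = 1430.95.
Reliability = 1430.95 / 1771.63 = 0.808.

0.808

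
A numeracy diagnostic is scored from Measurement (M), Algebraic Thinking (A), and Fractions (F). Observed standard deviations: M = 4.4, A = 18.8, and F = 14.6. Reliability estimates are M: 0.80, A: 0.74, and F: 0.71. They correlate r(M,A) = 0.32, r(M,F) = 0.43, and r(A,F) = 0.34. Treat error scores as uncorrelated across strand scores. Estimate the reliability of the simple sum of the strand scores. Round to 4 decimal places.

0.8211

Var(M+A+F) = 4.4² + 18.8² + 14.6² + 2·[4.4·18.8·0.32 + 4.4·14.6·0.43 + 18.8·14.6·0.34] = 585.96 + 294.834 = 880.794.
Under uncorrelated errors the observed covariances equal the true-score covariances, so only the own-variance terms attenuate.
True-score variance = [4.4²·0.80 + 18.8²·0.74 + 14.6²·0.71] + 294.834 = 428.377 + 294.834 = 723.211.
Reliability = 723.211 / 880.794 = 0.8211.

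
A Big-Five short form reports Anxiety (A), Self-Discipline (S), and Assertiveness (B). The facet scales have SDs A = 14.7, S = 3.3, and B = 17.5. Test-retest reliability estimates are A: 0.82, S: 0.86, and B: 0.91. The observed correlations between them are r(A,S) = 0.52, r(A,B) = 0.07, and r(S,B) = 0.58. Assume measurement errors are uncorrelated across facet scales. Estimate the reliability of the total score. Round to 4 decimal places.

0.9010

Var(A+S+B) = 14.7² + 3.3² + 17.5² + 2·[14.7·3.3·0.52 + 14.7·17.5·0.07 + 3.3·17.5·0.58] = 533.23 + 153.455 = 686.685.
With uncorrelated errors the cross-covariances are all true-score covariance, so they carry over unchanged; only the diagonal terms shrink to ρᵢσᵢ².
True-score variance = [14.7²·0.82 + 3.3²·0.86 + 17.5²·0.91] + 153.455 = 465.247 + 153.455 = 618.702.
Reliability = 618.702 / 686.685 = 0.9010.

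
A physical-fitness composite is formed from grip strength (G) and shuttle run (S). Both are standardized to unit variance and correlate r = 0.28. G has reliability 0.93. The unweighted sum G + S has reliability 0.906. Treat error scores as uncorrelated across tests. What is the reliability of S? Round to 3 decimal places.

Var(G+S) = 2 + 2·0.28 = 2.560.
True-score variance = ρ_G + ρ_S + 2·0.28, so 0.906 = (0.93 + ρ_S + 0.56) / 2.560.
ρ_S = 0.906·2.560 − 0.93 − 0.56 = 0.829.

0.829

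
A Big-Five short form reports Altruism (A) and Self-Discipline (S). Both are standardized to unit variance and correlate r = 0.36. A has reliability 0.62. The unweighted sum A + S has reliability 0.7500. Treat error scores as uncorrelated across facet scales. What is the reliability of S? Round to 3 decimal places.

0.700

Var(A+S) = 2 + 2·0.36 = 2.720.
True-score variance = ρ_A + ρ_S + 2·0.36, so 0.7500 = (0.62 + ρ_S + 0.72) / 2.720.
ρ_S = 0.7500·2.720 − 0.62 − 0.72 = 0.700.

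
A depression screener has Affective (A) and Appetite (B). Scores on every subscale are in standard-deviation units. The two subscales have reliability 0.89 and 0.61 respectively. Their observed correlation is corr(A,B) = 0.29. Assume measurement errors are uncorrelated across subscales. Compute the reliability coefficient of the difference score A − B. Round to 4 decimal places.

Var(A−B) = 1 + 1 − 2·0.29 = 2 − 0.58 = 1.42.
With uncorrelated errors the cross-covariances are all true-score covariance, so they carry over unchanged; only the diagonal terms shrink to ρᵢσᵢ².
True-score variance = [0.89 + 0.61] − 0.58 = 1.5 − 0.58 = 0.92.
Reliability = 0.92 / 1.42 = 0.6479.

0.6479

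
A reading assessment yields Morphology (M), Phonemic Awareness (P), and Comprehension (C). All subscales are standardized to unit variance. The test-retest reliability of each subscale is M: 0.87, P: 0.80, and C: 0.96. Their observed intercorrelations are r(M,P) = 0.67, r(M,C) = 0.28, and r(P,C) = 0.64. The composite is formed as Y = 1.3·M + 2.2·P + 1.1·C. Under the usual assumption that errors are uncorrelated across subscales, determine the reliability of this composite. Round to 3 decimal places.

Var(Y) = 1.3² + 2.2² + 1.1² + 2·[2.86·0.67 + 1.43·0.28 + 2.42·0.64] = 7.74 + 7.7308 = 15.4708.
With uncorrelated errors the cross-covariances are all true-score covariance, so they carry over unchanged; only the diagonal terms shrink to ρᵢσᵢ².
True-score variance = [1.3²·0.87 + 2.2²·0.80 + 1.1²·0.96] + 7.7308 = 6.5039 + 7.7308 = 14.2347.
Reliability = 14.2347 / 15.4708 = 0.920.

0.920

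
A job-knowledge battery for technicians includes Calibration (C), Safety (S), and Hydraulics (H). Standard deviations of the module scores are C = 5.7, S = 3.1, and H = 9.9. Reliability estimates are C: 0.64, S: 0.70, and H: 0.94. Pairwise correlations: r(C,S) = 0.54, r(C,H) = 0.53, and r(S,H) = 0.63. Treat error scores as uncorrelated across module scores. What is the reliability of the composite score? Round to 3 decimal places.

Var(C+S+H) = 5.7² + 3.1² + 9.9² + 2·[5.7·3.1·0.54 + 5.7·9.9·0.53 + 3.1·9.9·0.63] = 140.11 + 117.569 = 257.679.
Under uncorrelated errors the observed covariances equal the true-score covariances, so only the own-variance terms attenuate.
True-score variance = [5.7²·0.64 + 3.1²·0.70 + 9.9²·0.94] + 117.569 = 119.65 + 117.569 = 237.219.
Reliability = 237.219 / 257.679 = 0.921.

0.921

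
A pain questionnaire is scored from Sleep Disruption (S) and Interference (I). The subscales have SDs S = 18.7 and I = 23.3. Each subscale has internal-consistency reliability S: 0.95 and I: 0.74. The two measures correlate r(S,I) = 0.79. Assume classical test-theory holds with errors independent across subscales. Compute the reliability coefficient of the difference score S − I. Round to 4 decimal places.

0.2230

Var(S−I) = 18.7² + 23.3² − 2·18.7·23.3·0.79 = 892.58 − 688.422 = 204.158.
With uncorrelated errors the cross-covariances are all true-score covariance, so they carry over unchanged; only the diagonal terms shrink to ρᵢσᵢ².
True-score variance = [18.7²·0.95 + 23.3²·0.74] − 688.422 = 733.944 − 688.422 = 45.5223.
Reliability = 45.5223 / 204.158 = 0.2230.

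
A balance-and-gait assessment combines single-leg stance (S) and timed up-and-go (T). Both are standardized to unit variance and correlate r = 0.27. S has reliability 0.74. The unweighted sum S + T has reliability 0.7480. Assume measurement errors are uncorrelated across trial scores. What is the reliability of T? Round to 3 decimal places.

0.620

Var(S+T) = 2 + 2·0.27 = 2.540.
True-score variance = ρ_S + ρ_T + 2·0.27, so 0.7480 = (0.74 + ρ_T + 0.54) / 2.540.
ρ_T = 0.7480·2.540 − 0.74 − 0.54 = 0.620.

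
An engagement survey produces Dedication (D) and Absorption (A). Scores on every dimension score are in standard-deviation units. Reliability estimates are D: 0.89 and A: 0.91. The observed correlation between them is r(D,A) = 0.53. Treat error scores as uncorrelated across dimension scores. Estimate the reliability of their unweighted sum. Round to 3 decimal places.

0.935

Var(D+A) = 2 + 2·[0.53] = 2 + 1.06 = 3.06.
With uncorrelated errors the cross-covariances are all true-score covariance, so they carry over unchanged; only the diagonal terms shrink to ρᵢσᵢ².
True-score variance = [0.89 + 0.91] + 1.06 = 1.8 + 1.06 = 2.86.
Reliability = 2.86 / 3.06 = 0.935.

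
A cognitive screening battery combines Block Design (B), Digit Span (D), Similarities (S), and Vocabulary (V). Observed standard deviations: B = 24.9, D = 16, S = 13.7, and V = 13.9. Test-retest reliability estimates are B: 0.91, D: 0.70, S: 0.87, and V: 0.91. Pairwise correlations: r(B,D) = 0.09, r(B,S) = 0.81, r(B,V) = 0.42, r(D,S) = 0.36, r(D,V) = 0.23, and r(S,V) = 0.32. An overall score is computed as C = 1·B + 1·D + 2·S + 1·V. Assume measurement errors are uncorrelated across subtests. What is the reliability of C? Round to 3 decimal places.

0.937

Var(C) = 24.9² + 16² + 2²·13.7² + 13.9² + 2·[24.9·16·0.09 + 2·24.9·13.7·0.81 + 24.9·13.9·0.42 + 2·16·13.7·0.36 + 16·13.9·0.23 + 2·13.7·13.9·0.32] = 1819.98 + 2129.41 = 3949.39.
With uncorrelated errors the cross-covariances are all true-score covariance, so they carry over unchanged; only the diagonal terms shrink to ρᵢσᵢ².
True-score variance = [24.9²·0.91 + 16²·0.70 + 2²·13.7²·0.87 + 13.9²·0.91] + 2129.41 = 1572.39 + 2129.41 = 3701.8.
Reliability = 3701.8 / 3949.39 = 0.937.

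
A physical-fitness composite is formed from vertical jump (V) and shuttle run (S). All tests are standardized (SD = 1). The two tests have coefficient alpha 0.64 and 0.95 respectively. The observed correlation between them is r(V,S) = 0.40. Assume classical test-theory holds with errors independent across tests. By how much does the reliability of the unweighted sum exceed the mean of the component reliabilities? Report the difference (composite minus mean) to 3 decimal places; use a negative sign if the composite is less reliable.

0.059

Var(sum) = 2 + 0.8 = 2.8; true-score variance = 1.59 + 0.8 = 2.39; composite reliability = 0.8536.
Mean component reliability = 0.7950.
Difference = 0.8536 − 0.7950 = 0.059.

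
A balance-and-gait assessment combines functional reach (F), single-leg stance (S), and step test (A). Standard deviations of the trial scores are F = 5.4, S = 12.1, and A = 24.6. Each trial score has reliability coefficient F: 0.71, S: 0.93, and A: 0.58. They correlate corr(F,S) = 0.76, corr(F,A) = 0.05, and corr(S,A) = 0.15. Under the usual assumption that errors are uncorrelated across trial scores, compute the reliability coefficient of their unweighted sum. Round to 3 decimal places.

0.722

Var(F+S+A) = 5.4² + 12.1² + 24.6² + 2·[5.4·12.1·0.76 + 5.4·24.6·0.05 + 12.1·24.6·0.15] = 780.73 + 201.899 = 982.629.
Under uncorrelated errors the observed covariances equal the true-score covariances, so only the own-variance terms attenuate.
True-score variance = [5.4²·0.71 + 12.1²·0.93 + 24.6²·0.58] + 201.899 = 507.858 + 201.899 = 709.757.
Reliability = 709.757 / 982.629 = 0.722.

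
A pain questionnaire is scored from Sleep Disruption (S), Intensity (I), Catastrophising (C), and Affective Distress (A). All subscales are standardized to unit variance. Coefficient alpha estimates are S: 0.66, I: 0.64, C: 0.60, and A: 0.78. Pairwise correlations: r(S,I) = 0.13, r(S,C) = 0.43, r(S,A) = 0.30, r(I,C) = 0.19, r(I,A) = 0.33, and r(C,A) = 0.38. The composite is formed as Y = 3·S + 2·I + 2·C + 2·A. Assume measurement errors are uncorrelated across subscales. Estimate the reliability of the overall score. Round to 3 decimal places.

0.819

Var(Y) = 3² + 2² + 2² + 2² + 2·[6·0.13 + 6·0.43 + 6·0.30 + 4·0.19 + 4·0.33 + 4·0.38] = 21 + 17.52 = 38.52.
Under uncorrelated errors the observed covariances equal the true-score covariances, so only the own-variance terms attenuate.
True-score variance = [3²·0.66 + 2²·0.64 + 2²·0.60 + 2²·0.78] + 17.52 = 14.02 + 17.52 = 31.54.
Reliability = 31.54 / 38.52 = 0.819.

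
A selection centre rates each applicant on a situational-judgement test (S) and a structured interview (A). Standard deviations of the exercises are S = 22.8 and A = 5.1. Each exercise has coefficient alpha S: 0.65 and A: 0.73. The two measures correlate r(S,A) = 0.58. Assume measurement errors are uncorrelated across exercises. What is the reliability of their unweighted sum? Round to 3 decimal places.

0.722

Var(S+A) = 22.8² + 5.1² + 2·[22.8·5.1·0.58] = 545.85 + 134.885 = 680.735.
With uncorrelated errors the cross-covariances are all true-score covariance, so they carry over unchanged; only the diagonal terms shrink to ρᵢσᵢ².
True-score variance = [22.8²·0.65 + 5.1²·0.73] + 134.885 = 356.883 + 134.885 = 491.768.
Reliability = 491.768 / 680.735 = 0.722.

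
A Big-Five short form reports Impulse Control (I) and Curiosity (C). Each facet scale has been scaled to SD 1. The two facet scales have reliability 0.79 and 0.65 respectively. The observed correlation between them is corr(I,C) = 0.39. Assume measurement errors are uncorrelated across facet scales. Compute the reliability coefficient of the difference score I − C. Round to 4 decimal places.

0.5410

Var(I−C) = 1 + 1 − 2·0.39 = 2 − 0.78 = 1.22.
Under uncorrelated errors the observed covariances equal the true-score covariances, so only the own-variance terms attenuate.
True-score variance = [0.79 + 0.65] − 0.78 = 1.44 − 0.78 = 0.66.
Reliability = 0.66 / 1.22 = 0.5410.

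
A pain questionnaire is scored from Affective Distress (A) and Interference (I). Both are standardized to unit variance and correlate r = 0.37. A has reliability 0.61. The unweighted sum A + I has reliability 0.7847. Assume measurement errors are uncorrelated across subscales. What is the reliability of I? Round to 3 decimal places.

Var(A+I) = 2 + 2·0.37 = 2.740.
True-score variance = ρ_A + ρ_I + 2·0.37, so 0.7847 = (0.61 + ρ_I + 0.74) / 2.740.
ρ_I = 0.7847·2.740 − 0.61 − 0.74 = 0.800.

0.800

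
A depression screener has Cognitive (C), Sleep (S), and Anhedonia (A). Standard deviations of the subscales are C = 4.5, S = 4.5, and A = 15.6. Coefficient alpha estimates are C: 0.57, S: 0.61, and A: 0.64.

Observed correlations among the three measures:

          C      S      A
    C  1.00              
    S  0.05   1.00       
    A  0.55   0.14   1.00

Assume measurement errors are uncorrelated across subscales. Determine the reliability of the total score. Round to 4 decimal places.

0.7277

Var(C+S+A) = 4.5² + 4.5² + 15.6² + 2·[4.5·4.5·0.05 + 4.5·15.6·0.55 + 4.5·15.6·0.14] = 283.86 + 98.901 = 382.761.
With uncorrelated errors the cross-covariances are all true-score covariance, so they carry over unchanged; only the diagonal terms shrink to ρᵢσᵢ².
True-score variance = [4.5²·0.57 + 4.5²·0.61 + 15.6²·0.64] + 98.901 = 179.645 + 98.901 = 278.546.
Reliability = 278.546 / 382.761 = 0.7277.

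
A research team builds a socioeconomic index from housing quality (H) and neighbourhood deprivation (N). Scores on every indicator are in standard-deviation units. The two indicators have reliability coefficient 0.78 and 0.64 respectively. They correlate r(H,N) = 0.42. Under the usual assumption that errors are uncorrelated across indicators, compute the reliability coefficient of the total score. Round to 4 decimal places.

Var(H+N) = 2 + 2·[0.42] = 2 + 0.84 = 2.84.
Under uncorrelated errors the observed covariances equal the true-score covariances, so only the own-variance terms attenuate.
True-score variance = [0.78 + 0.64] + 0.84 = 1.42 + 0.84 = 2.26.
Reliability = 2.26 / 2.84 = 0.7958.

0.7958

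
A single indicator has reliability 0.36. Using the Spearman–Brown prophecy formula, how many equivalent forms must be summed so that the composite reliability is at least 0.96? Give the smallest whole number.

43

k ≥ ρ*(1−ρ₁)/(ρ₁(1−ρ*)) = 0.96·0.64 / (0.36·0.04) = 42.667.
Smallest integer k = 43.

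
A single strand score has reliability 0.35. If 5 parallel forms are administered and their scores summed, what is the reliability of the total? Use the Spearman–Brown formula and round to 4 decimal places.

0.7292

ρ_k = kρ / (1 + (k−1)ρ) = 5·0.35 / (1 + 4·0.35) = 1.750 / 2.400 = 0.7292.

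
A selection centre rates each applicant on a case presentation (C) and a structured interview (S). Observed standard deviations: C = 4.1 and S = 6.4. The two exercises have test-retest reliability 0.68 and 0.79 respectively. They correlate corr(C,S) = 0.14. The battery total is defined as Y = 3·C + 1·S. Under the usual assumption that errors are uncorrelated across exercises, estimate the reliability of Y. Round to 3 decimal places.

0.734

Var(Y) = 3²·4.1² + 6.4² + 2·[3·4.1·6.4·0.14] = 192.25 + 22.0416 = 214.292.
With uncorrelated errors the cross-covariances are all true-score covariance, so they carry over unchanged; only the diagonal terms shrink to ρᵢσᵢ².
True-score variance = [3²·4.1²·0.68 + 6.4²·0.79] + 22.0416 = 135.236 + 22.0416 = 157.277.
Reliability = 157.277 / 214.292 = 0.734.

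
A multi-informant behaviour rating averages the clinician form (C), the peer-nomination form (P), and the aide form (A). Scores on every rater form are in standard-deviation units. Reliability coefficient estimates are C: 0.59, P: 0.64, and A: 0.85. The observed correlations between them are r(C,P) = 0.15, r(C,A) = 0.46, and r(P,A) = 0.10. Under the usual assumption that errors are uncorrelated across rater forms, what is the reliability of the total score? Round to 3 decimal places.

Var(C+P+A) = 3 + 2·[0.15 + 0.46 + 0.10] = 3 + 1.42 = 4.42.
Under uncorrelated errors the observed covariances equal the true-score covariances, so only the own-variance terms attenuate.
True-score variance = [0.59 + 0.64 + 0.85] + 1.42 = 2.08 + 1.42 = 3.5.
Reliability = 3.5 / 4.42 = 0.792.

0.792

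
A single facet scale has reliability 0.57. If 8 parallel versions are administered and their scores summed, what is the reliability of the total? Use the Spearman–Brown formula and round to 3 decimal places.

0.914

ρ_k = kρ / (1 + (k−1)ρ) = 8·0.57 / (1 + 7·0.57) = 4.560 / 4.990 = 0.914.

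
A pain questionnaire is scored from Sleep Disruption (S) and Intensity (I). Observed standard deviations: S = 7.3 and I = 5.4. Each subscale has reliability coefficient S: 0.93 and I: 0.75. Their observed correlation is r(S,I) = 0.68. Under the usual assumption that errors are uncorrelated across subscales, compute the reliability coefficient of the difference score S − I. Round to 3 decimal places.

0.618

Var(S−I) = 7.3² + 5.4² − 2·7.3·5.4·0.68 = 82.45 − 53.6112 = 28.8388.
With uncorrelated errors the cross-covariances are all true-score covariance, so they carry over unchanged; only the diagonal terms shrink to ρᵢσᵢ².
True-score variance = [7.3²·0.93 + 5.4²·0.75] − 53.6112 = 71.4297 − 53.6112 = 17.8185.
Reliability = 17.8185 / 28.8388 = 0.618.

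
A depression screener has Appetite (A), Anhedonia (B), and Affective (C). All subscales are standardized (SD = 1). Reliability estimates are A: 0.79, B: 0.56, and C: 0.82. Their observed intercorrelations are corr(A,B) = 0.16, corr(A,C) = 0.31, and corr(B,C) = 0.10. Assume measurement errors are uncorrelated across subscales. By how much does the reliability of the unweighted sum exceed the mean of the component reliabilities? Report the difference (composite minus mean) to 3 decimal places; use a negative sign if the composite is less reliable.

0.076

Var(sum) = 3 + 1.14 = 4.14; true-score variance = 2.17 + 1.14 = 3.31; composite reliability = 0.7995.
Mean component reliability = 0.7233.
Difference = 0.7995 − 0.7233 = 0.076.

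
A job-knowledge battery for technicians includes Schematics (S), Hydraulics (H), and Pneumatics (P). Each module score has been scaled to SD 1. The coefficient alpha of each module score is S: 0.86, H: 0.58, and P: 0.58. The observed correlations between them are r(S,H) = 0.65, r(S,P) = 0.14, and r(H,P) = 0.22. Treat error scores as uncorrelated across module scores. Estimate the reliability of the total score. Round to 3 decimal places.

0.805

Var(S+H+P) = 3 + 2·[0.65 + 0.14 + 0.22] = 3 + 2.02 = 5.02.
Because errors are independent across components, Cov(Tᵢ,Tⱼ) = Cov(Xᵢ,Xⱼ); the off-diagonal part of the true-score variance is the same as above.
True-score variance = [0.86 + 0.58 + 0.58] + 2.02 = 2.02 + 2.02 = 4.04.
Reliability = 4.04 / 5.02 = 0.805.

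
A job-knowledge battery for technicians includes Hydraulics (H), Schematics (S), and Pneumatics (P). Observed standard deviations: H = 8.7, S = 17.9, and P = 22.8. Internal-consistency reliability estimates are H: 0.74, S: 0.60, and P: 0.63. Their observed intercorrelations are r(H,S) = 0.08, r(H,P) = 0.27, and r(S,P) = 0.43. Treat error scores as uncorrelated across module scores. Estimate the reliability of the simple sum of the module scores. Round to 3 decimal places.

Var(H+S+P) = 8.7² + 17.9² + 22.8² + 2·[8.7·17.9·0.08 + 8.7·22.8·0.27 + 17.9·22.8·0.43] = 915.94 + 483.014 = 1398.95.
Under uncorrelated errors the observed covariances equal the true-score covariances, so only the own-variance terms attenuate.
True-score variance = [8.7²·0.74 + 17.9²·0.60 + 22.8²·0.63] + 483.014 = 575.756 + 483.014 = 1058.77.
Reliability = 1058.77 / 1398.95 = 0.757.

0.757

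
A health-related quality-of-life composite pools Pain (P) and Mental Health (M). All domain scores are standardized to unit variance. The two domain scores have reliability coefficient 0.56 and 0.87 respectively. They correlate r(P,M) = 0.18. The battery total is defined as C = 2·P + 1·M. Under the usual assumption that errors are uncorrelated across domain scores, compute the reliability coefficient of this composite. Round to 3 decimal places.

Var(C) = 2² + 1 + 2·[2·0.18] = 5 + 0.72 = 5.72.
Under uncorrelated errors the observed covariances equal the true-score covariances, so only the own-variance terms attenuate.
True-score variance = [2²·0.56 + 0.87] + 0.72 = 3.11 + 0.72 = 3.83.
Reliability = 3.83 / 5.72 = 0.670.

0.670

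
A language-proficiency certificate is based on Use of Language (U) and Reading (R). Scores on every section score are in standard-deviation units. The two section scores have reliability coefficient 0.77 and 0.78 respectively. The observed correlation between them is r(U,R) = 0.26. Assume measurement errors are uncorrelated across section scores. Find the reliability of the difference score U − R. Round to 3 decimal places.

0.696

Var(U−R) = 1 + 1 − 2·0.26 = 2 − 0.52 = 1.48.
Because errors are independent across components, Cov(Tᵢ,Tⱼ) = Cov(Xᵢ,Xⱼ); the off-diagonal part of the true-score variance is the same as above.
True-score variance = [0.77 + 0.78] − 0.52 = 1.55 − 0.52 = 1.03.
Reliability = 1.03 / 1.48 = 0.696.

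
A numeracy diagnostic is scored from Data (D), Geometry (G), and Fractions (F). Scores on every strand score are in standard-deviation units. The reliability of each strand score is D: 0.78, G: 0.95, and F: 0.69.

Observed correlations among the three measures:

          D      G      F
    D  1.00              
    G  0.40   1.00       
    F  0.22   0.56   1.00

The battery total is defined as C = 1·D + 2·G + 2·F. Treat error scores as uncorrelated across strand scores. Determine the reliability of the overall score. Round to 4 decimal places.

0.8960

Var(C) = 1 + 2² + 2² + 2·[2·0.40 + 2·0.22 + 4·0.56] = 9 + 6.96 = 15.96.
Under uncorrelated errors the observed covariances equal the true-score covariances, so only the own-variance terms attenuate.
True-score variance = [0.78 + 2²·0.95 + 2²·0.69] + 6.96 = 7.34 + 6.96 = 14.3.
Reliability = 14.3 / 15.96 = 0.8960.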